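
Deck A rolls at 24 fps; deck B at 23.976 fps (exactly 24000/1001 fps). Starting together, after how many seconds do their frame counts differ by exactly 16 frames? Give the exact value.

The gap grows by |24000/1001 − 24| = 24/1001 frames per second.
Time for a 16-frame gap: 16 ÷ (24/1001) = 2002/3 s.

2002/3 seconds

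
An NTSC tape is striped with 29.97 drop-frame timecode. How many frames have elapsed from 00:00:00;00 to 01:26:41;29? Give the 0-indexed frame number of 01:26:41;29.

As if non-drop at 30 labels/s: (1 × 3600 + 26 × 60 + 41) × 30 + 29 = 156059.
Minute boundaries passed: 86; those not divisible by 10: 86 − 8 = 78; dropped labels = 2 × 78 = 156.
Actual frame index = 156059 − 156 = 155903.

155903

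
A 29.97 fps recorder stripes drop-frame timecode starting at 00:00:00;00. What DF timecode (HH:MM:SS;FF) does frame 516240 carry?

Each 10-minute DF block holds 10 × 60 × 30 − 9 × 2 = 17982 frames. 516240 ÷ 17982 → 28 full blocks, remainder 12744.
Within the partial block the first minute is 1800 frames and each further minute 1798, so 7 further minute boundaries passed. Total skipped labels = 18 × 28 + 2 × 7 = 518.
Non-drop label index = 516240 + 518 = 516758; at 30 labels/s that is 04:47:05:08, i.e. DF 04:47:05;08.

04:47:05;08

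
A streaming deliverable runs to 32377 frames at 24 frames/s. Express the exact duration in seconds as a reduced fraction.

32377/24 seconds

Running time = 32377 ÷ (24) = 32377 × 1/24 = 32377/24 s.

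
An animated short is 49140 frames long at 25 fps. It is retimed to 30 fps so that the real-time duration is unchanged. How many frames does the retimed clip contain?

Target frames = source frames × (target rate / source rate) = 49140 × (30)/(25) = 49140 × 6/5 = 58968.

58968 frames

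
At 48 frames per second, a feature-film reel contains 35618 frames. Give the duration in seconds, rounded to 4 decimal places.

742.0417 seconds

Running time = 35618 × 1/48 = 17809/24 s ≈ 742.0417 s.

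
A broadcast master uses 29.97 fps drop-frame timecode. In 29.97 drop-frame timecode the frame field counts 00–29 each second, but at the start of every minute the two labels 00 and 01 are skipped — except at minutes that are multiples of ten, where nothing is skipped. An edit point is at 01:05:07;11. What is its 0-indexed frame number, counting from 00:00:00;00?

Complete 10-minute blocks: 6, each 17982 frames → 107892.
Remaining 5 whole minutes in the current block: 1800 + 4 × 1798 = 8992 frames.
Within the current minute: 7 × 30 + 11 − 2 = 219 (labels ;00/;01 skipped at this minute). Total = 107892 + 8992 + 219 = 117103.

117103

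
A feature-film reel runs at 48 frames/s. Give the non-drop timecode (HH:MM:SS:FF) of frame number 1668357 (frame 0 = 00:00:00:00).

1668357 ÷ 48 = 34757 full seconds, remainder 21 frames.
34757 s = 9 h 39 min 17 s.
Timecode: 09:39:17:21.

09:39:17:21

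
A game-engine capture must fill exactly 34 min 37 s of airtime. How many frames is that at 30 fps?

34 min 37 s = 2077 s.
Frames = 2077 × 30 = 62310.

62310 frames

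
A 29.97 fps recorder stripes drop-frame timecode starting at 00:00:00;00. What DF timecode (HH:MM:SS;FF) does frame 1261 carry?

00:00:42;01

Ten DF minutes hold 17982 frames, so frame 1261 lies in block 0 (frames 0–17981) with 1261 frames into that block.
The block's first minute is 1800 frames and the rest 1798 each; 1261 frames reaches minute 0, so 0 × 18 + 0 × 2 = 0 labels have been skipped so far.
Adding those back, label number 1261 + 0 = 1261 at 30 labels/s is 42 s + 1 f = 0 h 0 min 42 s frame 1, i.e. 00:00:42;01.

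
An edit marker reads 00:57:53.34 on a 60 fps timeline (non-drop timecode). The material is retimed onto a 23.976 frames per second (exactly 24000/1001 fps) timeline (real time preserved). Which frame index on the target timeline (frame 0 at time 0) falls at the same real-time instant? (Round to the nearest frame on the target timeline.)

frame 83282

Source frame index: (0×3600 + 57×60 + 53) × 60 + 34 = 208414.
Real time: 208414 / (60) = 104207/30 s.
Target frame: (104207/30) × (24000/1001) = 83365600/1001 ≈ 83282.318 → 83282.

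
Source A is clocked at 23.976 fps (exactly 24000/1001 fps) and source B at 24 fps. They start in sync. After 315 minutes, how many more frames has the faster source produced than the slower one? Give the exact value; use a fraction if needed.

64800/143 frames

315 min = 18900 s.
A emits 24000/1001 × 18900 = 64800000/143 frames; B emits 24 × 18900 = 453600.
Difference = 64800/143 frames (≈ 453.1469); B is ahead of A.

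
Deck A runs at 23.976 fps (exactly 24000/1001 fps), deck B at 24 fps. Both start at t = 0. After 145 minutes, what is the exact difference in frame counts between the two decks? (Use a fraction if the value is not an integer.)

145 min = 8700 s.
A emits 24000/1001 × 8700 = 208800000/1001 frames; B emits 24 × 8700 = 208800.
Difference = 208800/1001 frames (≈ 208.5914); B is ahead of A.

208800/1001 frames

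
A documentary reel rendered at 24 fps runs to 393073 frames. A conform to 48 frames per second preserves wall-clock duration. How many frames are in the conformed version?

Frames at target rate = 393073 × (48) / (24) = 786146.

786146 frames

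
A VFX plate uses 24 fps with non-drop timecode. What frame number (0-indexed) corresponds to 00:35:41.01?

frame 51385

Total seconds to the label: (0 × 3600 + 35 × 60 + 41) = 2141.
Frame index = 2141 × 24 + 1 = 51385.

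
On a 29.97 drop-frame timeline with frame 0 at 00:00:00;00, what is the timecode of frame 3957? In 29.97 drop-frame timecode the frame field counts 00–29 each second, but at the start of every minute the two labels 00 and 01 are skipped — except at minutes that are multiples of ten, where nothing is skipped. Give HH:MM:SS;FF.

00:02:12;01

Ten DF minutes hold 17982 frames, so frame 3957 lies in block 0 (frames 0–17981) with 3957 frames into that block.
The block's first minute is 1800 frames and the rest 1798 each; 3957 frames reaches minute 2, so 0 × 18 + 2 × 2 = 4 labels have been skipped so far.
Adding those back, label number 3957 + 4 = 3961 at 30 labels/s is 132 s + 1 f = 0 h 2 min 12 s frame 1, i.e. 00:02:12;01.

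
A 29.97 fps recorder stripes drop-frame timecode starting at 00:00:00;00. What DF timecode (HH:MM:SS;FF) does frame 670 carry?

Each 10-minute DF block holds 10 × 60 × 30 − 9 × 2 = 17982 frames. 670 ÷ 17982 → 0 full blocks, remainder 670.
Within the partial block the first minute is 1800 frames and each further minute 1798, so 0 further minute boundaries passed. Total skipped labels = 18 × 0 + 2 × 0 = 0.
Non-drop label index = 670 + 0 = 670; at 30 labels/s that is 00:00:22:10, i.e. DF 00:00:22;10.

00:00:22;10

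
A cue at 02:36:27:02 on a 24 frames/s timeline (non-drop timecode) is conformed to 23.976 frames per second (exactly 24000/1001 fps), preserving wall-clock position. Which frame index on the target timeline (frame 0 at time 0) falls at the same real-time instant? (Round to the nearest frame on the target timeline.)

frame 225065

Source frame index: (2×3600 + 36×60 + 27) × 24 + 2 = 225290.
Real time: 225290 / (24) = 112645/12 s.
Target frame: (112645/12) × (24000/1001) = 17330000/77 ≈ 225064.935 → 225065.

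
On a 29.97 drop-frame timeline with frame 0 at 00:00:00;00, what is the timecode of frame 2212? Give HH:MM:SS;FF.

Ten DF minutes hold 17982 frames, so frame 2212 lies in block 0 (frames 0–17981) with 2212 frames into that block.
The block's first minute is 1800 frames and the rest 1798 each; 2212 frames reaches minute 1, so 0 × 18 + 1 × 2 = 2 labels have been skipped so far.
Adding those back, label number 2212 + 2 = 2214 at 30 labels/s is 73 s + 24 f = 0 h 1 min 13 s frame 24, i.e. 00:01:13;24.

00:01:13;24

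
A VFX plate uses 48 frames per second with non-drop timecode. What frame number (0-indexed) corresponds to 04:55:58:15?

Total seconds to the label: (4 × 3600 + 55 × 60 + 58) = 17758.
Frame index = 17758 × 48 + 15 = 852399.

frame 852399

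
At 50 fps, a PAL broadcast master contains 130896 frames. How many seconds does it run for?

2617.92 seconds

Running time = 130896 / (50) = 2617.92 s.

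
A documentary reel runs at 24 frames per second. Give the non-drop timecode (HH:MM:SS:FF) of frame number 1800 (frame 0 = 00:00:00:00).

1800 ÷ 24 = 75 full seconds, remainder 0 frames.
75 s = 0 h 1 min 15 s.
Timecode: 00:01:15:00.

00:01:15:00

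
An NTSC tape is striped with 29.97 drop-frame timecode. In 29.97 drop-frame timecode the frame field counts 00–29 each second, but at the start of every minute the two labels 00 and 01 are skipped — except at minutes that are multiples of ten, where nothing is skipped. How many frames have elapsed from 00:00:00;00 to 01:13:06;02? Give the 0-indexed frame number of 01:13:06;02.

As if non-drop at 30 labels/s: (1 × 3600 + 13 × 60 + 6) × 30 + 2 = 131582.
Minute boundaries passed: 73; those not divisible by 10: 73 − 7 = 66; dropped labels = 2 × 66 = 132.
Actual frame index = 131582 − 132 = 131450.

131450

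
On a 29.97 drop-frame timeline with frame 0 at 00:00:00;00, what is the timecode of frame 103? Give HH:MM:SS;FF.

Ten DF minutes hold 17982 frames, so frame 103 lies in block 0 (frames 0–17981) with 103 frames into that block.
The block's first minute is 1800 frames and the rest 1798 each; 103 frames reaches minute 0, so 0 × 18 + 0 × 2 = 0 labels have been skipped so far.
Adding those back, label number 103 + 0 = 103 at 30 labels/s is 3 s + 13 f = 0 h 0 min 3 s frame 13, i.e. 00:00:03;13.

00:00:03;13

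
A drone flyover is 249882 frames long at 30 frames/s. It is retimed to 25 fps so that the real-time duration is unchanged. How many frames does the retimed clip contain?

Target frames = source frames × (target rate / source rate) = 249882 × (25)/(30) = 249882 × 5/6 = 208235.

208235 frames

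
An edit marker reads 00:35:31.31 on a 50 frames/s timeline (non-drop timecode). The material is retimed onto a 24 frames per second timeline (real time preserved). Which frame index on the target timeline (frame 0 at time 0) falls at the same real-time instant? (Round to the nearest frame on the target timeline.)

Source frame index: (0×3600 + 35×60 + 31) × 50 + 31 = 106581.
Real time: 106581 / (50) = 106581/50 s.
Target frame: (106581/50) × (24) = 1278972/25 ≈ 51158.880 → 51159.

frame 51159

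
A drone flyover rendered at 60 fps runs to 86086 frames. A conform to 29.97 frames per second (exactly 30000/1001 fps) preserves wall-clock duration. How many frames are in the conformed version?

Target frames = source frames × (target rate / source rate) = 86086 × (30000/1001)/(60) = 86086 × 500/1001 = 43000.

43000 frames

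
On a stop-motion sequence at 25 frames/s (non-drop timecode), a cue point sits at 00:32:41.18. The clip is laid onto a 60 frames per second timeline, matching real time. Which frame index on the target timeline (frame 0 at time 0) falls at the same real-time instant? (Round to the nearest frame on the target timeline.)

frame 117703

Source frame index: (0×3600 + 32×60 + 41) × 25 + 18 = 49043.
Real time: 49043 / (25) = 49043/25 s.
Target frame: (49043/25) × (60) = 588516/5 ≈ 117703.200 → 117703.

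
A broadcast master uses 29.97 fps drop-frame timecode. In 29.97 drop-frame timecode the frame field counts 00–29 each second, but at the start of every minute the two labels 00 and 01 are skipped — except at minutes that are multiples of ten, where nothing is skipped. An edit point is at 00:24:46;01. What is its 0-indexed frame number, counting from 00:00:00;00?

44537

Complete 10-minute blocks: 2, each 17982 frames → 35964.
Remaining 4 whole minutes in the current block: 1800 + 3 × 1798 = 7194 frames.
Within the current minute: 46 × 30 + 1 − 2 = 1379 (labels ;00/;01 skipped at this minute). Total = 35964 + 7194 + 1379 = 44537.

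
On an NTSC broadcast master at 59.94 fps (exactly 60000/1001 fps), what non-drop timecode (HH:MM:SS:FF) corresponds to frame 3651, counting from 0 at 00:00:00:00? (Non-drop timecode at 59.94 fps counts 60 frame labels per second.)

00:01:00:51

3651 ÷ 60 = 60 full seconds, remainder 51 frames.
60 s = 0 h 1 min 0 s.
Timecode: 00:01:00:51.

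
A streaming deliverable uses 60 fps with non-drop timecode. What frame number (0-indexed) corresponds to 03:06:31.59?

Total seconds to the label: (3 × 3600 + 6 × 60 + 31) = 11191.
Frame index = 11191 × 60 + 59 = 671519.

671519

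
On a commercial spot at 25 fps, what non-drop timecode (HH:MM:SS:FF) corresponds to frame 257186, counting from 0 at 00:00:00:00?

02:51:27:11

257186 ÷ 25 = 10287 full seconds, remainder 11 frames.
10287 s = 2 h 51 min 27 s.
Timecode: 02:51:27:11.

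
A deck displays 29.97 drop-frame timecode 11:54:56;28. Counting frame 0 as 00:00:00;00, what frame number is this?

As if non-drop at 30 labels/s: (11 × 3600 + 54 × 60 + 56) × 30 + 28 = 1286908.
Minute boundaries passed: 714; those not divisible by 10: 714 − 71 = 643; dropped labels = 2 × 643 = 1286.
Actual frame index = 1286908 − 1286 = 1285622.

1285622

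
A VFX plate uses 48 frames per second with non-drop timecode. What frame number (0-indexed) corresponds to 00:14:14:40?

41032

Total seconds to the label: (0 × 3600 + 14 × 60 + 14) = 854.
Frame index = 854 × 48 + 40 = 41032.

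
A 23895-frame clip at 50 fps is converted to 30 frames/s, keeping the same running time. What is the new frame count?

14337 frames

Frames at target rate = 23895 × (30) / (50) = 14337.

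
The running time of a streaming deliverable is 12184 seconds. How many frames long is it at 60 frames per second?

Frames = 12184 × 60 = 731040.

731040 frames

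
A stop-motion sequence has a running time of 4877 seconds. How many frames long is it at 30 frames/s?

146310 frames

Frames = 4877 × 30 = 146310.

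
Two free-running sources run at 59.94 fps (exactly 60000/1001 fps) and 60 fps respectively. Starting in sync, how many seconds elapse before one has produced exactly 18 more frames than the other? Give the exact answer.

The gap grows by |60 − 60000/1001| = 60/1001 frames per second.
Time for a 18-frame gap: 18 ÷ (60/1001) = 300.3 s.

300.3 seconds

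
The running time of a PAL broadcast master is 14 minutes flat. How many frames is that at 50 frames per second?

42000 frames

14 min = 840 s.
Frames = 840 × 50 = 42000.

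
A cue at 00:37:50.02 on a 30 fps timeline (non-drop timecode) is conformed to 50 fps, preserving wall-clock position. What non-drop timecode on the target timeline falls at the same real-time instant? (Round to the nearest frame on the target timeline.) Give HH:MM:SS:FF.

Source frame index: (0×3600 + 37×60 + 50) × 30 + 2 = 68102.
Real time: 68102 / (30) = 34051/15 s.
Target frame: (34051/15) × (50) = 340510/3 ≈ 113503.333 → 113503.
At 50 labels/s: frame 113503 → 00:37:50:03.

00:37:50:03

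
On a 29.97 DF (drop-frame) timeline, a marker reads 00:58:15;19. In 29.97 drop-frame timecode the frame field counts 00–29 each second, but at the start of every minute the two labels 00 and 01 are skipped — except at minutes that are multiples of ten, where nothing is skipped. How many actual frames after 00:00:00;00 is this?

104763

As if non-drop at 30 labels/s: (0 × 3600 + 58 × 60 + 15) × 30 + 19 = 104869.
Minute boundaries passed: 58; those not divisible by 10: 58 − 5 = 53; dropped labels = 2 × 53 = 106.
Actual frame index = 104869 − 106 = 104763.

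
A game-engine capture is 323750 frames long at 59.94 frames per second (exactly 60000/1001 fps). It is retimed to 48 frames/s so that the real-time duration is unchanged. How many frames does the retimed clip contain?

259259 frames

Target frames = source frames × (target rate / source rate) = 323750 × (48)/(60000/1001) = 323750 × 1001/1250 = 259259.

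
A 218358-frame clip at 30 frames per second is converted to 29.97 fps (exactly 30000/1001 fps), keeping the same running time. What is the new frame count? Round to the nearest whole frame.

218140 frames

Frames at target rate = 218358 × (30000/1001) / (30) = 31194000/143 ≈ 218139.860.
Nearest whole frame: 218140.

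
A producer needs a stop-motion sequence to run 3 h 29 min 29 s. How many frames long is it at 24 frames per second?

301656 frames

3 h 29 min 29 s = 12569 s.
Frames = 12569 × 24 = 301656.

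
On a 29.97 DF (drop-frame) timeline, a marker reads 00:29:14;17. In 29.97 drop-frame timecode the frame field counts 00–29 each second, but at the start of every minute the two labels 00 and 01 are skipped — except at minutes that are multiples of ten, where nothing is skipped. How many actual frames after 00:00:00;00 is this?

52583

Complete 10-minute blocks: 2, each 17982 frames → 35964.
Remaining 9 whole minutes in the current block: 1800 + 8 × 1798 = 16184 frames.
Within the current minute: 14 × 30 + 17 − 2 = 435 (labels ;00/;01 skipped at this minute). Total = 35964 + 16184 + 435 = 52583.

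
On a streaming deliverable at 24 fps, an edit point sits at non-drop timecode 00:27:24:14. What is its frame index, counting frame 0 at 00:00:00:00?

Total seconds to the label: (0 × 3600 + 27 × 60 + 24) = 1644.
Frame index = 1644 × 24 + 14 = 39470.

39470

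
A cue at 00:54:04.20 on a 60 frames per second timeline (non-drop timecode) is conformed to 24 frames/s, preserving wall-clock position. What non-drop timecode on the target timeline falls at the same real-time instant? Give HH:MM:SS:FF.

00:54:04:08

Source frame index: (0×3600 + 54×60 + 4) × 60 + 20 = 194660.
Real time: 194660 / (60) = 9733/3 s.
Target frame: (9733/3) × (24) = 77864.
At 24 labels/s: frame 77864 → 00:54:04:08.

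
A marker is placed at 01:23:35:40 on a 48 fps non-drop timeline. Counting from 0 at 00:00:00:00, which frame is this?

240760

Total seconds to the label: (1 × 3600 + 23 × 60 + 35) = 5015.
Frame index = 5015 × 48 + 40 = 240760.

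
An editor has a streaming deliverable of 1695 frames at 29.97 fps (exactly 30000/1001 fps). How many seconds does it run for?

56.5565 seconds

Running time = 1695 / (30000/1001) = 56.5565 s.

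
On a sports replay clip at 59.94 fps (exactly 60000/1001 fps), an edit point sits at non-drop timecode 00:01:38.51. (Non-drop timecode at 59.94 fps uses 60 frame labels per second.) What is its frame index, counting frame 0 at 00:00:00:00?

frame 5931

Total seconds to the label: (0 × 3600 + 1 × 60 + 38) = 98.
Frame index = 98 × 60 + 51 = 5931.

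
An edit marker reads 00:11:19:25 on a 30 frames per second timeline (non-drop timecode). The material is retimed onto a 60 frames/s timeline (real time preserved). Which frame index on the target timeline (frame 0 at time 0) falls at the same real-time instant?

Source frame index: (0×3600 + 11×60 + 19) × 30 + 25 = 20395.
Real time: 20395 / (30) = 4079/6 s.
Target frame: (4079/6) × (60) = 40790.

frame 40790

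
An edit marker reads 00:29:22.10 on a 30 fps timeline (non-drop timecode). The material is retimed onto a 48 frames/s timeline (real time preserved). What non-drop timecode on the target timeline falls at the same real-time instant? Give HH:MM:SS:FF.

00:29:22:16

Source frame index: (0×3600 + 29×60 + 22) × 30 + 10 = 52870.
Real time: 52870 / (30) = 5287/3 s.
Target frame: (5287/3) × (48) = 84592.
At 48 labels/s: frame 84592 → 00:29:22:16.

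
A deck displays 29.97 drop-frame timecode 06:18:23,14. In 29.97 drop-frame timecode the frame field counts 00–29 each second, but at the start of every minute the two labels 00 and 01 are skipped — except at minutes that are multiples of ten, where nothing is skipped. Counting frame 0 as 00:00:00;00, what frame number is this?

Complete 10-minute blocks: 37, each 17982 frames → 665334.
Remaining 8 whole minutes in the current block: 1800 + 7 × 1798 = 14386 frames.
Within the current minute: 23 × 30 + 14 − 2 = 702 (labels ;00/;01 skipped at this minute). Total = 665334 + 14386 + 702 = 680422.

680422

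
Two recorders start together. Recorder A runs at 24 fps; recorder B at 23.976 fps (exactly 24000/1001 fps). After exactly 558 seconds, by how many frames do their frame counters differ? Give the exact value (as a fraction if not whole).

13392/1001 frames

A emits 24 × 558 = 13392 frames; B emits 24000/1001 × 558 = 13392000/1001.
Difference = 13392/1001 frames (≈ 13.3786); B is behind A.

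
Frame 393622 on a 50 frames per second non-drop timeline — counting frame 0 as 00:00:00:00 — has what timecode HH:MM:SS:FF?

393622 ÷ 50 = 7872 full seconds, remainder 22 frames.
7872 s = 2 h 11 min 12 s.
Timecode: 02:11:12:22.

02:11:12:22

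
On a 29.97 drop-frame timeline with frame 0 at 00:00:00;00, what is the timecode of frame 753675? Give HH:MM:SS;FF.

Each 10-minute DF block holds 10 × 60 × 30 − 9 × 2 = 17982 frames. 753675 ÷ 17982 → 41 full blocks, remainder 16413.
Within the partial block the first minute is 1800 frames and each further minute 1798, so 9 further minute boundaries passed. Total skipped labels = 18 × 41 + 2 × 9 = 756.
Non-drop label index = 753675 + 756 = 754431; at 30 labels/s that is 06:59:07:21, i.e. DF 06:59:07;21.

06:59:07;21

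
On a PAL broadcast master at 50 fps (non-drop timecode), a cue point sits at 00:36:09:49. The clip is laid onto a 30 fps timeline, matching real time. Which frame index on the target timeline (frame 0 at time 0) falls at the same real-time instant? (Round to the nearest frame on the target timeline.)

frame 65099

Source frame index: (0×3600 + 36×60 + 9) × 50 + 49 = 108499.
Real time: 108499 / (50) = 108499/50 s.
Target frame: (108499/50) × (30) = 325497/5 ≈ 65099.400 → 65099.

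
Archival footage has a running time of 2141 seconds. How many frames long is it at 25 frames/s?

53525 frames

Frames = 2141 × 25 = 53525.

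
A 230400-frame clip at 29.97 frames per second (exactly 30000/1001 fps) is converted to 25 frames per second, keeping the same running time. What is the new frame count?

192192 frames

Target frames = source frames × (target rate / source rate) = 230400 × (25)/(30000/1001) = 230400 × 1001/1200 = 192192.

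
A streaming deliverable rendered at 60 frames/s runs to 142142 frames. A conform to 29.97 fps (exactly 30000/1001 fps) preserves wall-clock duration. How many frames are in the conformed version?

Target frames = source frames × (target rate / source rate) = 142142 × (30000/1001)/(60) = 142142 × 500/1001 = 71000.

71000 frames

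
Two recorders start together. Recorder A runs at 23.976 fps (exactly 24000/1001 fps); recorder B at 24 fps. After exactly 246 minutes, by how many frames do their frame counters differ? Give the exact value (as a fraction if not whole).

246 min = 14760 s.
A emits 24000/1001 × 14760 = 354240000/1001 frames; B emits 24 × 14760 = 354240.
Difference = 354240/1001 frames (≈ 353.8861); B is ahead of A.

354240/1001 frames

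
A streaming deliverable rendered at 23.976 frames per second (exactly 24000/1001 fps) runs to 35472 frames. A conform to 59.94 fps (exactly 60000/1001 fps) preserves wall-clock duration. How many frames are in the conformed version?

88680 frames

Target frames = source frames × (target rate / source rate) = 35472 × (60000/1001)/(24000/1001) = 35472 × 5/2 = 88680.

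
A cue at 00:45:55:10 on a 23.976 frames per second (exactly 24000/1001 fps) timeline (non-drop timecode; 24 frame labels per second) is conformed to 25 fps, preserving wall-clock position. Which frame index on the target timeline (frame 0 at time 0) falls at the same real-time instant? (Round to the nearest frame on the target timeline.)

Source frame index: (0×3600 + 45×60 + 55) × 24 + 10 = 66130.
Real time: 66130 / (24000/1001) = 6619613/2400 s.
Target frame: (6619613/2400) × (25) = 6619613/96 ≈ 68954.302 → 68954.

frame 68954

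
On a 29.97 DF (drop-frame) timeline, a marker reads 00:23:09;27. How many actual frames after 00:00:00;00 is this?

41655

As if non-drop at 30 labels/s: (0 × 3600 + 23 × 60 + 9) × 30 + 27 = 41697.
Minute boundaries passed: 23; those not divisible by 10: 23 − 2 = 21; dropped labels = 2 × 21 = 42.
Actual frame index = 41697 − 42 = 41655.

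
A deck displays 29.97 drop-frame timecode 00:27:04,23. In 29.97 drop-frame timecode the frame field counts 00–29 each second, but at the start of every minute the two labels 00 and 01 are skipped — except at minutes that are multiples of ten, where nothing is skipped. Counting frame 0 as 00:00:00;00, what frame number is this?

Complete 10-minute blocks: 2, each 17982 frames → 35964.
Remaining 7 whole minutes in the current block: 1800 + 6 × 1798 = 12588 frames.
Within the current minute: 4 × 30 + 23 − 2 = 141 (labels ;00/;01 skipped at this minute). Total = 35964 + 12588 + 141 = 48693.

48693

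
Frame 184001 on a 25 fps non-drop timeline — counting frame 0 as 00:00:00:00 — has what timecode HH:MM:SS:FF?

02:02:40:01

184001 ÷ 25 = 7360 full seconds, remainder 1 frame.
7360 s = 2 h 2 min 40 s.
Timecode: 02:02:40:01.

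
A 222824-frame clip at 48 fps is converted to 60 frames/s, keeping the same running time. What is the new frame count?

278530 frames

Target frames = source frames × (target rate / source rate) = 222824 × (60)/(48) = 222824 × 5/4 = 278530.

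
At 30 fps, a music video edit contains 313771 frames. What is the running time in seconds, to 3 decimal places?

10459.033 seconds

Running time = 313771 × 1/30 = 313771/30 s ≈ 10459.033 s.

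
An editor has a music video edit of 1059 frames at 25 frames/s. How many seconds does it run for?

Running time = 1059 / (25) = 42.36 s.

42.36 seconds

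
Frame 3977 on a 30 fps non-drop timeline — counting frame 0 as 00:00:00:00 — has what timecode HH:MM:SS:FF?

00:02:12:17

3977 ÷ 30 = 132 full seconds, remainder 17 frames.
132 s = 0 h 2 min 12 s.
Timecode: 00:02:12:17.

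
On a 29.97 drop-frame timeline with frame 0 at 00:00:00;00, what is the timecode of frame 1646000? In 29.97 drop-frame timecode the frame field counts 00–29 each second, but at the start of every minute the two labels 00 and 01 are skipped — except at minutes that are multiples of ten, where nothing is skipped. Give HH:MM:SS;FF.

Ten DF minutes hold 17982 frames, so frame 1646000 lies in block 91 (frames 1636362–1654343) with 9638 frames into that block.
The block's first minute is 1800 frames and the rest 1798 each; 9638 frames reaches minute 5, so 91 × 18 + 5 × 2 = 1648 labels have been skipped so far.
Adding those back, label number 1646000 + 1648 = 1647648 at 30 labels/s is 54921 s + 18 f = 15 h 15 min 21 s frame 18, i.e. 15:15:21;18.

15:15:21;18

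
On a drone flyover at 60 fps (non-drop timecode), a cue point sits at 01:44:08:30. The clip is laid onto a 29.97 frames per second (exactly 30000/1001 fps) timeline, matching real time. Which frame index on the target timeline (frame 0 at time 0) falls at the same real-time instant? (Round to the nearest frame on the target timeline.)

Source frame index: (1×3600 + 44×60 + 8) × 60 + 30 = 374910.
Real time: 374910 / (60) = 12497/2 s.
Target frame: (12497/2) × (30000/1001) = 187455000/1001 ≈ 187267.732 → 187268.

frame 187268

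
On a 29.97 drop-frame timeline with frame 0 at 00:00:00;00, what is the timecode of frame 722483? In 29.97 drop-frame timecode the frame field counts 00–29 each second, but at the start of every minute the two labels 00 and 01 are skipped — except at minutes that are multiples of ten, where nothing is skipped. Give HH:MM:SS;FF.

Each 10-minute DF block holds 10 × 60 × 30 − 9 × 2 = 17982 frames. 722483 ÷ 17982 → 40 full blocks, remainder 3203.
Within the partial block the first minute is 1800 frames and each further minute 1798, so 1 further minute boundary passed. Total skipped labels = 18 × 40 + 2 × 1 = 722.
Non-drop label index = 722483 + 722 = 723205; at 30 labels/s that is 06:41:46:25, i.e. DF 06:41:46;25.

06:41:46;25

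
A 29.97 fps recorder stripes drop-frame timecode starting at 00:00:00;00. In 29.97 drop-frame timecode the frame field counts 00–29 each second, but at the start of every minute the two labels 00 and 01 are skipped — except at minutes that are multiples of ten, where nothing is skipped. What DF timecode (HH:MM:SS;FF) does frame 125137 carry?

Ten DF minutes hold 17982 frames, so frame 125137 lies in block 6 (frames 107892–125873) with 17245 frames into that block.
The block's first minute is 1800 frames and the rest 1798 each; 17245 frames reaches minute 9, so 6 × 18 + 9 × 2 = 126 labels have been skipped so far.
Adding those back, label number 125137 + 126 = 125263 at 30 labels/s is 4175 s + 13 f = 1 h 9 min 35 s frame 13, i.e. 01:09:35;13.

01:09:35;13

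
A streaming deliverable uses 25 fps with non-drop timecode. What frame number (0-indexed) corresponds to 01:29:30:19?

Total seconds to the label: (1 × 3600 + 29 × 60 + 30) = 5370.
Frame index = 5370 × 25 + 19 = 134269.

134269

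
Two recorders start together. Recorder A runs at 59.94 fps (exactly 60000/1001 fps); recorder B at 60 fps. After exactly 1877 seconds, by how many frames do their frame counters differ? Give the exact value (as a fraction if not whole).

A emits 60000/1001 × 1877 = 112620000/1001 frames; B emits 60 × 1877 = 112620.
Difference = 112620/1001 frames (≈ 112.5075); B is ahead of A.

112620/1001 frames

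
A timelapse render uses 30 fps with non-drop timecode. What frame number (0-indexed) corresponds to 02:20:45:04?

Total seconds to the label: (2 × 3600 + 20 × 60 + 45) = 8445.
Frame index = 8445 × 30 + 4 = 253354.

253354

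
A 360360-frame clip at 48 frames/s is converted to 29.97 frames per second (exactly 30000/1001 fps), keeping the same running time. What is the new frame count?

Target frames = source frames × (target rate / source rate) = 360360 × (30000/1001)/(48) = 360360 × 625/1001 = 225000.

225000 frames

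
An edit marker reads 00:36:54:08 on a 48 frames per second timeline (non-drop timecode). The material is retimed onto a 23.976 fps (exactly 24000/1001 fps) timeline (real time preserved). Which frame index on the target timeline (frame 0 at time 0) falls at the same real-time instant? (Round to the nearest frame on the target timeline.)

frame 53087

Source frame index: (0×3600 + 36×60 + 54) × 48 + 8 = 106280.
Real time: 106280 / (48) = 13285/6 s.
Target frame: (13285/6) × (24000/1001) = 53140000/1001 ≈ 53086.913 → 53087.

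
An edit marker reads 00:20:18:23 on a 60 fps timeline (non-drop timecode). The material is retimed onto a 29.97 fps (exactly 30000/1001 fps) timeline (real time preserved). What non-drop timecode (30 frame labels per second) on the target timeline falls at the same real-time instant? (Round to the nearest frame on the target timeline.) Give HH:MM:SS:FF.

00:20:17:05

Source frame index: (0×3600 + 20×60 + 18) × 60 + 23 = 73103.
Real time: 73103 / (60) = 73103/60 s.
Target frame: (73103/60) × (30000/1001) = 36551500/1001 ≈ 36514.985 → 36515.
At 30 labels/s: frame 36515 → 00:20:17:05.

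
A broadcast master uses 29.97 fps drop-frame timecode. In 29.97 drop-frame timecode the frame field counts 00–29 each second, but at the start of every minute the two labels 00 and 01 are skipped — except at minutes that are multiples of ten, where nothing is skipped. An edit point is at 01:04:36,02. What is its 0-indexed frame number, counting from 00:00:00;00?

As if non-drop at 30 labels/s: (1 × 3600 + 4 × 60 + 36) × 30 + 2 = 116282.
Minute boundaries passed: 64; those not divisible by 10: 64 − 6 = 58; dropped labels = 2 × 58 = 116.
Actual frame index = 116282 − 116 = 116166.

116166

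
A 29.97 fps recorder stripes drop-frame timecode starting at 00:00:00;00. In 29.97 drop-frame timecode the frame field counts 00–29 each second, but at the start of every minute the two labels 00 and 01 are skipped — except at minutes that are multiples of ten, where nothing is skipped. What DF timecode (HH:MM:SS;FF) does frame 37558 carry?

Ten DF minutes hold 17982 frames, so frame 37558 lies in block 2 (frames 35964–53945) with 1594 frames into that block.
The block's first minute is 1800 frames and the rest 1798 each; 1594 frames reaches minute 0, so 2 × 18 + 0 × 2 = 36 labels have been skipped so far.
Adding those back, label number 37558 + 36 = 37594 at 30 labels/s is 1253 s + 4 f = 0 h 20 min 53 s frame 4, i.e. 00:20:53;04.

00:20:53;04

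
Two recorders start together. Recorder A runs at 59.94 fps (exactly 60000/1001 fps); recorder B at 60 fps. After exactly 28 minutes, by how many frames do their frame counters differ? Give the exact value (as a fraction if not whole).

14400/143 frames

28 min = 1680 s.
A emits 60000/1001 × 1680 = 14400000/143 frames; B emits 60 × 1680 = 100800.
Difference = 14400/143 frames (≈ 100.6993); B is ahead of A.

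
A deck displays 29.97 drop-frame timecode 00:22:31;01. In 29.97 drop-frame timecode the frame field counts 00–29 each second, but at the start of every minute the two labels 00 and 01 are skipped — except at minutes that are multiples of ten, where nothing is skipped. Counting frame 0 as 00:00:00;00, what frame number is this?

40491

Complete 10-minute blocks: 2, each 17982 frames → 35964.
Remaining 2 whole minutes in the current block: 1800 + 1 × 1798 = 3598 frames.
Within the current minute: 31 × 30 + 1 − 2 = 929 (labels ;00/;01 skipped at this minute). Total = 35964 + 3598 + 929 = 40491.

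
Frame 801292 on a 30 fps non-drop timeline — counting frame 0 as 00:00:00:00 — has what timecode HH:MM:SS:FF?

801292 ÷ 30 = 26709 full seconds, remainder 22 frames.
26709 s = 7 h 25 min 9 s.
Timecode: 07:25:09:22.

07:25:09:22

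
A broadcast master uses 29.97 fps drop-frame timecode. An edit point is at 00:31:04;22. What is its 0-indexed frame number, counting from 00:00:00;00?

As if non-drop at 30 labels/s: (0 × 3600 + 31 × 60 + 4) × 30 + 22 = 55942.
Minute boundaries passed: 31; those not divisible by 10: 31 − 3 = 28; dropped labels = 2 × 28 = 56.
Actual frame index = 55942 − 56 = 55886.

55886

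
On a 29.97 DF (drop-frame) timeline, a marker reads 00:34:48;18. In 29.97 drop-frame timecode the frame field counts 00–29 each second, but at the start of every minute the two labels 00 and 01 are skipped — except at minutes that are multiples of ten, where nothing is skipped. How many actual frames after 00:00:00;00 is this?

62596

Complete 10-minute blocks: 3, each 17982 frames → 53946.
Remaining 4 whole minutes in the current block: 1800 + 3 × 1798 = 7194 frames.
Within the current minute: 48 × 30 + 18 − 2 = 1456 (labels ;00/;01 skipped at this minute). Total = 53946 + 7194 + 1456 = 62596.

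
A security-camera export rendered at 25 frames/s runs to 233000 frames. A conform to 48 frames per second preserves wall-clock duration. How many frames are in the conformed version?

447360 frames

Target frames = source frames × (target rate / source rate) = 233000 × (48)/(25) = 233000 × 48/25 = 447360.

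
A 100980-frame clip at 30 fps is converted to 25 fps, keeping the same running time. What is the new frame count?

Target frames = source frames × (target rate / source rate) = 100980 × (25)/(30) = 100980 × 5/6 = 84150.

84150 frames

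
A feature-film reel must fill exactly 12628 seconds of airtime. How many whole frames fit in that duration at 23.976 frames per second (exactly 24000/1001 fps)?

Frames = 12628 × 24000/1001 = 3936000/13 ≈ 302769.2308.
Complete frames: 302769.

302769 frames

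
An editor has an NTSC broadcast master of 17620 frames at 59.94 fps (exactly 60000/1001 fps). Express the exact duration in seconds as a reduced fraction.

881881/3000 seconds

Running time = 17620 ÷ (60000/1001) = 17620 × 1001/60000 = 881881/3000 s.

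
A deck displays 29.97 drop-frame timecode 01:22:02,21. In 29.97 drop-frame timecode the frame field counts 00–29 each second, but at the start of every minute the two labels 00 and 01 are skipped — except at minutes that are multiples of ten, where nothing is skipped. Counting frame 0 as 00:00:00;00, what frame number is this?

As if non-drop at 30 labels/s: (1 × 3600 + 22 × 60 + 2) × 30 + 21 = 147681.
Minute boundaries passed: 82; those not divisible by 10: 82 − 8 = 74; dropped labels = 2 × 74 = 148.
Actual frame index = 147681 − 148 = 147533.

147533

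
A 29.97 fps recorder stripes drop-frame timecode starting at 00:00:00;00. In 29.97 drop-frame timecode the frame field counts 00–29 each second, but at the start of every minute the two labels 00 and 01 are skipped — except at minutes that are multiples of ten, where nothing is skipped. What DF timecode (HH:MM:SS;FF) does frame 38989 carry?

Ten DF minutes hold 17982 frames, so frame 38989 lies in block 2 (frames 35964–53945) with 3025 frames into that block.
The block's first minute is 1800 frames and the rest 1798 each; 3025 frames reaches minute 1, so 2 × 18 + 1 × 2 = 38 labels have been skipped so far.
Adding those back, label number 38989 + 38 = 39027 at 30 labels/s is 1300 s + 27 f = 0 h 21 min 40 s frame 27, i.e. 00:21:40;27.

00:21:40;27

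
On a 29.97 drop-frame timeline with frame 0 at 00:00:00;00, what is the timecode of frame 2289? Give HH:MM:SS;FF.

Ten DF minutes hold 17982 frames, so frame 2289 lies in block 0 (frames 0–17981) with 2289 frames into that block.
The block's first minute is 1800 frames and the rest 1798 each; 2289 frames reaches minute 1, so 0 × 18 + 1 × 2 = 2 labels have been skipped so far.
Adding those back, label number 2289 + 2 = 2291 at 30 labels/s is 76 s + 11 f = 0 h 1 min 16 s frame 11, i.e. 00:01:16;11.

00:01:16;11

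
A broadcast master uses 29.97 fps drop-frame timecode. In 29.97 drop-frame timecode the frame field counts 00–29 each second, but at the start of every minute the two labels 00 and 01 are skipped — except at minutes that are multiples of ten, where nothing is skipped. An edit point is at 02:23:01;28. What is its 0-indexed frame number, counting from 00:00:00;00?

257200

As if non-drop at 30 labels/s: (2 × 3600 + 23 × 60 + 1) × 30 + 28 = 257458.
Minute boundaries passed: 143; those not divisible by 10: 143 − 14 = 129; dropped labels = 2 × 129 = 258.
Actual frame index = 257458 − 258 = 257200.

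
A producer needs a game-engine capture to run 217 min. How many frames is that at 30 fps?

390600 frames

217 min = 13020 s.
Frames = 13020 × 30 = 390600.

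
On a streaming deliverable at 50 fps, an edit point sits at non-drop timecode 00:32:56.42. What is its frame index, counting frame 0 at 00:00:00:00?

frame 98842

Total seconds to the label: (0 × 3600 + 32 × 60 + 56) = 1976.
Frame index = 1976 × 50 + 42 = 98842.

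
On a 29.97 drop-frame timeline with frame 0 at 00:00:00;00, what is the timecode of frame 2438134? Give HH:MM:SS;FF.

Ten DF minutes hold 17982 frames, so frame 2438134 lies in block 135 (frames 2427570–2445551) with 10564 frames into that block.
The block's first minute is 1800 frames and the rest 1798 each; 10564 frames reaches minute 5, so 135 × 18 + 5 × 2 = 2440 labels have been skipped so far.
Adding those back, label number 2438134 + 2440 = 2440574 at 30 labels/s is 81352 s + 14 f = 22 h 35 min 52 s frame 14, i.e. 22:35:52;14.

22:35:52;14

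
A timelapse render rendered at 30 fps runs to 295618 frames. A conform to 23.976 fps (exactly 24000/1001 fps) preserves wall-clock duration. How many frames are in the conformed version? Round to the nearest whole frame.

236258 frames

Frames at target rate = 295618 × (24000/1001) / (30) = 236494400/1001 ≈ 236258.142.
Nearest whole frame: 236258.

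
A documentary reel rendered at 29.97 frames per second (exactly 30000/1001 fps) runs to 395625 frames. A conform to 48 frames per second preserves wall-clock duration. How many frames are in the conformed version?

633633 frames

Target frames = source frames × (target rate / source rate) = 395625 × (48)/(30000/1001) = 395625 × 1001/625 = 633633.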